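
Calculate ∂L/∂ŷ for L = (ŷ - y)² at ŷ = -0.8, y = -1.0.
∂L/∂ŷ = 0.4

∂L/∂ŷ = 2(ŷ - y) = 2(-0.8 - -1.0) = 2(0.2) = 0.4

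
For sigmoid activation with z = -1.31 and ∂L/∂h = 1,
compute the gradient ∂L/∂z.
∂L/∂z = 0.1673

σ(-1.31) = 0.2125
σ'(-1.31) = σ(-1.31)(1 - σ(-1.31)) = 0.2125 × 0.7875 = 0.1673
∂L/∂z = ∂L/∂h · σ'(z) = 1 × 0.1673 = 0.1673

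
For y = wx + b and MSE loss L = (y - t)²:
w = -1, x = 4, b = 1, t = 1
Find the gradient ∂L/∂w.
∂L/∂w = -32

y = wx + b = (-1)(4) + 1 = -3
∂L/∂y = 2(y - t) = 2(-3 - 1) = -8
∂y/∂w = x = 4
∂L/∂w = ∂L/∂y · ∂y/∂w = -8 × 4 = -32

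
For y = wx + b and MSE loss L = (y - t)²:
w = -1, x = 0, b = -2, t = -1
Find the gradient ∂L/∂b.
∂L/∂b = -2

y = wx + b = (-1)(0) + -2 = -2
∂L/∂y = 2(y - t) = 2(-2 - -1) = -2
∂y/∂b = 1
∂L/∂b = ∂L/∂y · ∂y/∂b = -2 × 1 = -2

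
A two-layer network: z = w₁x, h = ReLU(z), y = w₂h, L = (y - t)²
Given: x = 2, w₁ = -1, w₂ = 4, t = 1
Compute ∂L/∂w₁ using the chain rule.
∂L/∂w₁ = 0

Forward pass:
z = w₁x = -1×2 = -2
h = ReLU(-2) = 0
y = w₂h = 4×0 = 0

Backward pass:
∂L/∂y = 2(y - t) = 2(0 - 1) = -2
∂y/∂h = w₂ = 4
∂h/∂z = 0 (ReLU derivative)
∂z/∂w₁ = x = 2

∂L/∂w₁ = -2 × 4 × 0 × 2 = 0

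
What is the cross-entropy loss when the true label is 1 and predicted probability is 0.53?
L = 0.6349

L = -1·log(0.53) - 0·log(0.47) = -log(0.53) = 0.6349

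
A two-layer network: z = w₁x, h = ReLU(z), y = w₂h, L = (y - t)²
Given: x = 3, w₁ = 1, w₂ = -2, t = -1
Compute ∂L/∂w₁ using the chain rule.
∂L/∂w₁ = 60

Forward pass:
z = w₁x = 1×3 = 3
h = ReLU(3) = 3
y = w₂h = -2×3 = -6

Backward pass:
∂L/∂y = 2(y - t) = 2(-6 - -1) = -10
∂y/∂h = w₂ = -2
∂h/∂z = 1 (ReLU derivative)
∂z/∂w₁ = x = 3

∂L/∂w₁ = -10 × -2 × 1 × 3 = 60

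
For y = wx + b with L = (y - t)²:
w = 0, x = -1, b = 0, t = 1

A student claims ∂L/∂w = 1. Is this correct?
Incorrect

y = (0)(-1) + 0 = 0
∂L/∂y = 2(y - t) = 2(0 - 1) = -2
∂y/∂w = x = -1
∂L/∂w = -2 × -1 = 2

Claimed value: 1
Incorrect: The correct gradient is 2.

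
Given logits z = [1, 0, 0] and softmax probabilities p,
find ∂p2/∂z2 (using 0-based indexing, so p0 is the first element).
∂p2/∂z2 = 0.167

p = softmax(z) = [0.5761, 0.2119, 0.2119]
p2 = 0.2119

∂p2/∂z2 = p2(1 - p2) = 0.2119 × (1 - 0.2119) = 0.167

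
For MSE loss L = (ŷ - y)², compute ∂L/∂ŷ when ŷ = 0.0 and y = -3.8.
∂L/∂ŷ = 7.6

∂L/∂ŷ = 2(ŷ - y) = 2(0.0 - -3.8) = 2(3.8) = 7.6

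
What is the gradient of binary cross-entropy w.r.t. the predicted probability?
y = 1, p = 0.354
∂L/∂p = -2.825

∂L/∂p = -y/p + (1-y)/(1-p) = -1/0.354 + 0 = -2.825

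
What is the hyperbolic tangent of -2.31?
-0.9805

tanh(-2.31) = (e^(-2.31) - e^(2.31))/(e^(-2.31) + e^(2.31)) = -0.9805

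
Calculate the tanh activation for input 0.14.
0.1391

tanh(0.14) = (e^(0.14) - e^(-0.14))/(e^(0.14) + e^(-0.14)) = 0.1391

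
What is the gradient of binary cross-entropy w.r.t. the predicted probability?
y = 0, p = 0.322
∂L/∂p = 1.475

∂L/∂p = -y/p + (1-y)/(1-p) = 0 + 1/0.678 = 1.475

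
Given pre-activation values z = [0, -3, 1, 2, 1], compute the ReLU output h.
h = [0, 0, 1, 2, 1]

ReLU applied element-wise: max(0,0)=0, max(0,-3)=0, max(0,1)=1, max(0,2)=2, max(0,1)=1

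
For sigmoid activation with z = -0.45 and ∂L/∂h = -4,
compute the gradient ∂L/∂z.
∂L/∂z = -0.951

σ(-0.45) = 0.3894
σ'(-0.45) = σ(-0.45)(1 - σ(-0.45)) = 0.3894 × 0.6106 = 0.2378
∂L/∂z = ∂L/∂h · σ'(z) = -4 × 0.2378 = -0.951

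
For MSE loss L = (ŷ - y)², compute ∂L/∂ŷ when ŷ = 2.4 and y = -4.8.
∂L/∂ŷ = 14.4

∂L/∂ŷ = 2(ŷ - y) = 2(2.4 - -4.8) = 2(7.2) = 14.4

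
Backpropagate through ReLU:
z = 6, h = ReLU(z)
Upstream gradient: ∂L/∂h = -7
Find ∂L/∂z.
∂L/∂z = -7

h = ReLU(6) = 6
Since z > 0: ∂h/∂z = 1
∂L/∂z = ∂L/∂h · ∂h/∂z = -7 × 1 = -7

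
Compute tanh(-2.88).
-0.9937

tanh(-2.88) = (e^(-2.88) - e^(2.88))/(e^(-2.88) + e^(2.88)) = -0.9937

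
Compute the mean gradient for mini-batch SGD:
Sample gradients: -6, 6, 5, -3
Average gradient = 0.5

Average = (1/4)(-6 + 6 + 5 + -3) = 2/4 = 0.5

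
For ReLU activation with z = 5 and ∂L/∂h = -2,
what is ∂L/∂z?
∂L/∂z = -2

h = ReLU(5) = 5
Since z > 0: ∂h/∂z = 1
∂L/∂z = ∂L/∂h · ∂h/∂z = -2 × 1 = -2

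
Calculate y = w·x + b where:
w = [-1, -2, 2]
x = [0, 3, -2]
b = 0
y = -10

y = (-1)(0) + (-2)(3) + (2)(-2) + 0 = -10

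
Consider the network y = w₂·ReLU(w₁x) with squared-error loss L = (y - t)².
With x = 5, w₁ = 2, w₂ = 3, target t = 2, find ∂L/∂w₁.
∂L/∂w₁ = 840

Forward pass:
z = w₁x = 2×5 = 10
h = ReLU(10) = 10
y = w₂h = 3×10 = 30

Backward pass:
∂L/∂y = 2(y - t) = 2(30 - 2) = 56
∂y/∂h = w₂ = 3
∂h/∂z = 1 (ReLU derivative)
∂z/∂w₁ = x = 5

∂L/∂w₁ = 56 × 3 × 1 × 5 = 840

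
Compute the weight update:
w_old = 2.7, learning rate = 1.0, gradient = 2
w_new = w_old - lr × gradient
w_new = 0.7

w_new = w - η·∂L/∂w = 2.7 - 1.0×(2) = 2.7 - (2) = 0.7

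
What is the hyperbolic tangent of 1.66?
0.9302

tanh(1.66) = (e^(1.66) - e^(-1.66))/(e^(1.66) + e^(-1.66)) = 0.9302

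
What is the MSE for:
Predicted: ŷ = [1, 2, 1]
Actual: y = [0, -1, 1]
MSE = 3.333

MSE = (1/3)((1-0)² + (2--1)² + (1-1)²) = (1/3)(1 + 9 + 0) = 3.333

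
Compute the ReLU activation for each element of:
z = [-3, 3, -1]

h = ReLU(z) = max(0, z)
h = [0, 3, 0]

ReLU applied element-wise: max(0,-3)=0, max(0,3)=3, max(0,-1)=0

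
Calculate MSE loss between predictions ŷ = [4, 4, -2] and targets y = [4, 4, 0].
MSE = 1.333

MSE = (1/3)((4-4)² + (4-4)² + (-2-0)²) = (1/3)(0 + 0 + 4) = 1.333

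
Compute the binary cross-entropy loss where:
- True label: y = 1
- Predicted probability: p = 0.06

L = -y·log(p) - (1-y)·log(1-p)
L = 2.813

L = -1·log(0.06) - 0·log(0.94) = -log(0.06) = 2.813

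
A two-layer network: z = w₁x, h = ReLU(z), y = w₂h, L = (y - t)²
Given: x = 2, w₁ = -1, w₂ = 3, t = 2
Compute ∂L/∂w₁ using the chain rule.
∂L/∂w₁ = 0

Forward pass:
z = w₁x = -1×2 = -2
h = ReLU(-2) = 0
y = w₂h = 3×0 = 0

Backward pass:
∂L/∂y = 2(y - t) = 2(0 - 2) = -4
∂y/∂h = w₂ = 3
∂h/∂z = 0 (ReLU derivative)
∂z/∂w₁ = x = 2

∂L/∂w₁ = -4 × 3 × 0 × 2 = 0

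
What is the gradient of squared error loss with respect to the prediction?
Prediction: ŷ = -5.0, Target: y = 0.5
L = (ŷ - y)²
∂L/∂ŷ = -11.0

∂L/∂ŷ = 2(ŷ - y) = 2(-5.0 - 0.5) = 2(-5.5) = -11.0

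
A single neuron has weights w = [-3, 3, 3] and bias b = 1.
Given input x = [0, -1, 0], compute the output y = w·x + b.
y = -2

y = (-3)(0) + (3)(-1) + (3)(0) + 1 = -2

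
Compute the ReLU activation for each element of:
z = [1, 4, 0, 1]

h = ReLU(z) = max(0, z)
h = [1, 4, 0, 1]

ReLU applied element-wise: max(0,1)=1, max(0,4)=4, max(0,0)=0, max(0,1)=1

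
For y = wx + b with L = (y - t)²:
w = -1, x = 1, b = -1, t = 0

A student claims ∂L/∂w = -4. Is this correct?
Correct

y = (-1)(1) + -1 = -2
∂L/∂y = 2(y - t) = 2(-2 - 0) = -4
∂y/∂w = x = 1
∂L/∂w = -4 × 1 = -4

Claimed value: -4
Correct: The correct gradient is -4.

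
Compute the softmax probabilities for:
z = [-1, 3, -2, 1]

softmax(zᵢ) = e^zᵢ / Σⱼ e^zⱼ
p = [0.0158, 0.8618, 0.0058, 0.1166]

exp(z) = [0.3679, 20.09, 0.1353, 2.718]
Sum = 23.31
p = [0.0158, 0.8618, 0.0058, 0.1166]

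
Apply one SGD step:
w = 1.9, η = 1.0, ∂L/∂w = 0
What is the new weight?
w_new = 1.9

w_new = w - η·∂L/∂w = 1.9 - 1.0×(0) = 1.9 - (0) = 1.9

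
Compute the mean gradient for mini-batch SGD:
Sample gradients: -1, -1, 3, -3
Average gradient = -0.5

Average = (1/4)(-1 + -1 + 3 + -3) = -2/4 = -0.5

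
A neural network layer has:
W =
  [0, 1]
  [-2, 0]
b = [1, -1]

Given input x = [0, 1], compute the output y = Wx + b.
y = [2, -1]

Wx = [0×0 + 1×1, -2×0 + 0×1]
   = [1, 0]
y = Wx + b = [1 + 1, 0 + -1] = [2, -1]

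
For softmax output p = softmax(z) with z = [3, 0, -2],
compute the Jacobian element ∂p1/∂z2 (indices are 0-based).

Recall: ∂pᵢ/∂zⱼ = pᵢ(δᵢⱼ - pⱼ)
∂p1/∂z2 = -0.0003005

p = softmax(z) = [0.9465, 0.04712, 0.006377]
p1 = 0.04712, p2 = 0.006377

∂p1/∂z2 = -p1 × p2 = -0.04712 × 0.006377 = -0.0003005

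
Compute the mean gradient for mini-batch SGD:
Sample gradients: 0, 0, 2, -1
Average gradient = 0.25

Average = (1/4)(0 + 0 + 2 + -1) = 1/4 = 0.25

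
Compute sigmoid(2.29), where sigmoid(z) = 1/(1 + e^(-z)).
0.908

sigmoid(2.29) = 1/(1 + e^(-2.29)) = 1/(1 + 0.1013) = 0.908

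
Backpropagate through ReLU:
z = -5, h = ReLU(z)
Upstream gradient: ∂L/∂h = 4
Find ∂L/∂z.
∂L/∂z = 0

h = ReLU(-5) = 0
Since z < 0: ∂h/∂z = 0
∂L/∂z = ∂L/∂h · ∂h/∂z = 4 × 0 = 0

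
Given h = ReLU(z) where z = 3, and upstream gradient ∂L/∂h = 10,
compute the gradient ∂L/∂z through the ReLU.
∂L/∂z = 10

h = ReLU(3) = 3
Since z > 0: ∂h/∂z = 1
∂L/∂z = ∂L/∂h · ∂h/∂z = 10 × 1 = 10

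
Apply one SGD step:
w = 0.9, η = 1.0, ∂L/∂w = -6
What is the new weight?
w_new = 6.9

w_new = w - η·∂L/∂w = 0.9 - 1.0×(-6) = 0.9 - (-6) = 6.9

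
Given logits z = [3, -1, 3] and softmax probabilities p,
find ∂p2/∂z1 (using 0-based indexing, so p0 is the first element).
∂p2/∂z1 = -0.004496

p = softmax(z) = [0.4955, 0.009075, 0.4955]
p2 = 0.4955, p1 = 0.009075

∂p2/∂z1 = -p2 × p1 = -0.4955 × 0.009075 = -0.004496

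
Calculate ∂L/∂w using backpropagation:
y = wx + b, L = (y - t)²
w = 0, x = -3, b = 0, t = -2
∂L/∂w = -12

y = wx + b = (0)(-3) + 0 = 0
∂L/∂y = 2(y - t) = 2(0 - -2) = 4
∂y/∂w = x = -3
∂L/∂w = ∂L/∂y · ∂y/∂w = 4 × -3 = -12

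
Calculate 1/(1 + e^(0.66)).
0.3407

sigmoid(-0.66) = 1/(1 + e^(0.66)) = 1/(1 + 1.935) = 0.3407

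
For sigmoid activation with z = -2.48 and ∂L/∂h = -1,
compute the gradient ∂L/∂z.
∂L/∂z = -0.0713

σ(-2.48) = 0.07727
σ'(-2.48) = σ(-2.48)(1 - σ(-2.48)) = 0.07727 × 0.9227 = 0.0713
∂L/∂z = ∂L/∂h · σ'(z) = -1 × 0.0713 = -0.0713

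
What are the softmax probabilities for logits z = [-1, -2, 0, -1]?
p = [0.1966, 0.0723, 0.5344, 0.1966]

exp(z) = [0.3679, 0.1353, 1, 0.3679]
Sum = 1.871
p = [0.1966, 0.0723, 0.5344, 0.1966]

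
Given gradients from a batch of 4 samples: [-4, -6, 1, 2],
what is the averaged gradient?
Average gradient = -1.75

Average = (1/4)(-4 + -6 + 1 + 2) = -7/4 = -1.75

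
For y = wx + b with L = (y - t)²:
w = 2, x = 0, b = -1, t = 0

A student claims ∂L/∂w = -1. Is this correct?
Incorrect

y = (2)(0) + -1 = -1
∂L/∂y = 2(y - t) = 2(-1 - 0) = -2
∂y/∂w = x = 0
∂L/∂w = -2 × 0 = 0

Claimed value: -1
Incorrect: The correct gradient is 0.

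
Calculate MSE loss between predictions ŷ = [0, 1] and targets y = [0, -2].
MSE = 4.5

MSE = (1/2)((0-0)² + (1--2)²) = (1/2)(0 + 9) = 4.5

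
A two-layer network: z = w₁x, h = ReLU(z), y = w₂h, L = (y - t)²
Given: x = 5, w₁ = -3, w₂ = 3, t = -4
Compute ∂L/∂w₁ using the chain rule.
∂L/∂w₁ = 0

Forward pass:
z = w₁x = -3×5 = -15
h = ReLU(-15) = 0
y = w₂h = 3×0 = 0

Backward pass:
∂L/∂y = 2(y - t) = 2(0 - -4) = 8
∂y/∂h = w₂ = 3
∂h/∂z = 0 (ReLU derivative)
∂z/∂w₁ = x = 5

∂L/∂w₁ = 8 × 3 × 0 × 5 = 0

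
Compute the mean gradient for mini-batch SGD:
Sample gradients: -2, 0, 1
Average gradient = -0.3333

Average = (1/3)(-2 + 0 + 1) = -1/3 = -0.3333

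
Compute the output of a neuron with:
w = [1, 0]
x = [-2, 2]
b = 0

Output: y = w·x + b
y = -2

y = (1)(-2) + (0)(2) + 0 = -2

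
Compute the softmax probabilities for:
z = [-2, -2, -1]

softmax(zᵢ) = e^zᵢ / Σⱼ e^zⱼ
p = [0.2119, 0.2119, 0.5761]

exp(z) = [0.1353, 0.1353, 0.3679]
Sum = 0.6386
p = [0.2119, 0.2119, 0.5761]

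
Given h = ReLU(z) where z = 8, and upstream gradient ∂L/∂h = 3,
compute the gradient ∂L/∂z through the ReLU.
∂L/∂z = 3

h = ReLU(8) = 8
Since z > 0: ∂h/∂z = 1
∂L/∂z = ∂L/∂h · ∂h/∂z = 3 × 1 = 3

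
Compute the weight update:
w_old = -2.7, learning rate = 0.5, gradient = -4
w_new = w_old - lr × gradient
w_new = -0.7

w_new = w - η·∂L/∂w = -2.7 - 0.5×(-4) = -2.7 - (-2) = -0.7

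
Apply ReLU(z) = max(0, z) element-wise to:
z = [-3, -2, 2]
h = [0, 0, 2]

ReLU applied element-wise: max(0,-3)=0, max(0,-2)=0, max(0,2)=2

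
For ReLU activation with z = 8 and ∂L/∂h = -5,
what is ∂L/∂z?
∂L/∂z = -5

h = ReLU(8) = 8
Since z > 0: ∂h/∂z = 1
∂L/∂z = ∂L/∂h · ∂h/∂z = -5 × 1 = -5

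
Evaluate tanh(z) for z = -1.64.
-0.9275

tanh(-1.64) = (e^(-1.64) - e^(1.64))/(e^(-1.64) + e^(1.64)) = -0.9275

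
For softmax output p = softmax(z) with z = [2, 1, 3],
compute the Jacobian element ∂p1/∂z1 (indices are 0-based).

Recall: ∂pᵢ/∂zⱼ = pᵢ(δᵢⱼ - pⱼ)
∂p1/∂z1 = 0.08193

p = softmax(z) = [0.2447, 0.09003, 0.6652]
p1 = 0.09003

∂p1/∂z1 = p1(1 - p1) = 0.09003 × (1 - 0.09003) = 0.08193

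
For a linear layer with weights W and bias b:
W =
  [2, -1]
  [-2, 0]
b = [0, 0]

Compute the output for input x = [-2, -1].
y = [-3, 4]

Wx = [2×-2 + -1×-1, -2×-2 + 0×-1]
   = [-3, 4]
y = Wx + b = [-3 + 0, 4 + 0] = [-3, 4]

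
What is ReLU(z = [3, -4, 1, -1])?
h = [3, 0, 1, 0]

ReLU applied element-wise: max(0,3)=3, max(0,-4)=0, max(0,1)=1, max(0,-1)=0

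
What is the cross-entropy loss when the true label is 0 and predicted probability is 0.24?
L = 0.2744

L = -0·log(0.24) - 1·log(0.76) = -log(0.76) = 0.2744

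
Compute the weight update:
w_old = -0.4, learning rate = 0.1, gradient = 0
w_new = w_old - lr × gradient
w_new = -0.4

w_new = w - η·∂L/∂w = -0.4 - 0.1×(0) = -0.4 - (0) = -0.4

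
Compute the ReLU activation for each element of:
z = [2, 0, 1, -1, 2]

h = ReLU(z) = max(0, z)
h = [2, 0, 1, 0, 2]

ReLU applied element-wise: max(0,2)=2, max(0,0)=0, max(0,1)=1, max(0,-1)=0, max(0,2)=2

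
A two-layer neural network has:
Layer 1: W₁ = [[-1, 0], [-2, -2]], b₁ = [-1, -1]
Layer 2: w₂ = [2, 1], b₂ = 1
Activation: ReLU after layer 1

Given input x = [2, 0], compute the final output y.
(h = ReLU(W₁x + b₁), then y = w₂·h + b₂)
y = 1

Layer 1 pre-activation: z₁ = [-3, -5]
After ReLU: h = [0, 0]
Layer 2 output: y = 2×0 + 1×0 + 1 = 1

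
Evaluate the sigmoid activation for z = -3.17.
0.04031

sigmoid(-3.17) = 1/(1 + e^(3.17)) = 1/(1 + 23.81) = 0.04031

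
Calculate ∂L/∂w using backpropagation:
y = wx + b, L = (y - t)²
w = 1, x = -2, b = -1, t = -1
∂L/∂w = 8

y = wx + b = (1)(-2) + -1 = -3
∂L/∂y = 2(y - t) = 2(-3 - -1) = -4
∂y/∂w = x = -2
∂L/∂w = ∂L/∂y · ∂y/∂w = -4 × -2 = 8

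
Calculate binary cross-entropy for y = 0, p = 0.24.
L = 0.2744

L = -0·log(0.24) - 1·log(0.76) = -log(0.76) = 0.2744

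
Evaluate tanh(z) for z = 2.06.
0.968

tanh(2.06) = (e^(2.06) - e^(-2.06))/(e^(2.06) + e^(-2.06)) = 0.968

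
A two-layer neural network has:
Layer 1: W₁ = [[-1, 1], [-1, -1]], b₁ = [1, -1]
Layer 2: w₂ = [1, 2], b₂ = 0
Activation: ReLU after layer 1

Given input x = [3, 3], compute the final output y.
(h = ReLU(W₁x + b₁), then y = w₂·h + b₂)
y = 1

Layer 1 pre-activation: z₁ = [1, -7]
After ReLU: h = [1, 0]
Layer 2 output: y = 1×1 + 2×0 + 0 = 1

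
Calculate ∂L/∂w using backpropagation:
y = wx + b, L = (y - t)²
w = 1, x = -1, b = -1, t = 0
∂L/∂w = 4

y = wx + b = (1)(-1) + -1 = -2
∂L/∂y = 2(y - t) = 2(-2 - 0) = -4
∂y/∂w = x = -1
∂L/∂w = ∂L/∂y · ∂y/∂w = -4 × -1 = 4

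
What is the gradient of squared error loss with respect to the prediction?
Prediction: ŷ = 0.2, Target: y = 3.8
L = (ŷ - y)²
∂L/∂ŷ = -7.2

∂L/∂ŷ = 2(ŷ - y) = 2(0.2 - 3.8) = 2(-3.6) = -7.2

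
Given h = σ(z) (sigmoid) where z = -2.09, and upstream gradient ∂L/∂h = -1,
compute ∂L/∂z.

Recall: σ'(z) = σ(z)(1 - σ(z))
∂L/∂z = -0.09796

σ(-2.09) = 0.1101
σ'(-2.09) = σ(-2.09)(1 - σ(-2.09)) = 0.1101 × 0.8899 = 0.09796
∂L/∂z = ∂L/∂h · σ'(z) = -1 × 0.09796 = -0.09796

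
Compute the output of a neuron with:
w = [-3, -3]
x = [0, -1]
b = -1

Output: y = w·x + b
y = 2

y = (-3)(0) + (-3)(-1) + -1 = 2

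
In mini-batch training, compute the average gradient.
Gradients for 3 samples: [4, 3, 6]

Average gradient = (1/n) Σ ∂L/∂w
Average gradient = 4.333

Average = (1/3)(4 + 3 + 6) = 13/3 = 4.333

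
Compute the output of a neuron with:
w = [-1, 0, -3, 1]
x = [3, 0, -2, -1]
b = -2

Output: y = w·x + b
y = 0

y = (-1)(3) + (0)(0) + (-3)(-2) + (1)(-1) + -2 = 0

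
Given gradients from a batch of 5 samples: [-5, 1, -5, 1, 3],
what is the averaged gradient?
Average gradient = -1

Average = (1/5)(-5 + 1 + -5 + 1 + 3) = -5/5 = -1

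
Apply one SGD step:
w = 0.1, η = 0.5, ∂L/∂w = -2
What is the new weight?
w_new = 1.1

w_new = w - η·∂L/∂w = 0.1 - 0.5×(-2) = 0.1 - (-1) = 1.1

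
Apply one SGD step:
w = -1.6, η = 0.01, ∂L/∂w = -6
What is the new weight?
w_new = -1.54

w_new = w - η·∂L/∂w = -1.6 - 0.01×(-6) = -1.6 - (-0.06) = -1.54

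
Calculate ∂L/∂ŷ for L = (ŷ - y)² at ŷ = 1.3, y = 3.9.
∂L/∂ŷ = -5.2

∂L/∂ŷ = 2(ŷ - y) = 2(1.3 - 3.9) = 2(-2.6) = -5.2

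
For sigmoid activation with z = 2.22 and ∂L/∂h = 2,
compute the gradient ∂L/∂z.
∂L/∂z = 0.1767

σ(2.22) = 0.902
σ'(2.22) = σ(2.22)(1 - σ(2.22)) = 0.902 × 0.09797 = 0.08837
∂L/∂z = ∂L/∂h · σ'(z) = 2 × 0.08837 = 0.1767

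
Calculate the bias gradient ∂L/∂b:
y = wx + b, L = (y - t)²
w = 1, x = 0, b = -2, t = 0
∂L/∂b = -4

y = wx + b = (1)(0) + -2 = -2
∂L/∂y = 2(y - t) = 2(-2 - 0) = -4
∂y/∂b = 1
∂L/∂b = ∂L/∂y · ∂y/∂b = -4 × 1 = -4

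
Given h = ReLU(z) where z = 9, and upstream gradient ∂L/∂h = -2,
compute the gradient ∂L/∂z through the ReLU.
∂L/∂z = -2

h = ReLU(9) = 9
Since z > 0: ∂h/∂z = 1
∂L/∂z = ∂L/∂h · ∂h/∂z = -2 × 1 = -2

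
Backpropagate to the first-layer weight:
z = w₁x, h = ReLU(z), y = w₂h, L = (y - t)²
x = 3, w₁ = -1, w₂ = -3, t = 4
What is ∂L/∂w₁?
∂L/∂w₁ = 0

Forward pass:
z = w₁x = -1×3 = -3
h = ReLU(-3) = 0
y = w₂h = -3×0 = 0

Backward pass:
∂L/∂y = 2(y - t) = 2(0 - 4) = -8
∂y/∂h = w₂ = -3
∂h/∂z = 0 (ReLU derivative)
∂z/∂w₁ = x = 3

∂L/∂w₁ = -8 × -3 × 0 × 3 = 0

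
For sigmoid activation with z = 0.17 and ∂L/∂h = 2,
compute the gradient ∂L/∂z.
∂L/∂z = 0.4964

σ(0.17) = 0.5424
σ'(0.17) = σ(0.17)(1 - σ(0.17)) = 0.5424 × 0.4576 = 0.2482
∂L/∂z = ∂L/∂h · σ'(z) = 2 × 0.2482 = 0.4964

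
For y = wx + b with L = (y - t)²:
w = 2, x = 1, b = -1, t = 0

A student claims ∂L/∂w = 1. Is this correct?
Incorrect

y = (2)(1) + -1 = 1
∂L/∂y = 2(y - t) = 2(1 - 0) = 2
∂y/∂w = x = 1
∂L/∂w = 2 × 1 = 2

Claimed value: 1
Incorrect: The correct gradient is 2.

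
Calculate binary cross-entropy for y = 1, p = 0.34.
L = 1.079

L = -1·log(0.34) - 0·log(0.66) = -log(0.34) = 1.079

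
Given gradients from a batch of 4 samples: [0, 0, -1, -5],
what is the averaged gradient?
Average gradient = -1.5

Average = (1/4)(0 + 0 + -1 + -5) = -6/4 = -1.5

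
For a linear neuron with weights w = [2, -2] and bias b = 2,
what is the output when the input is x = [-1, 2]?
y = -4

y = (2)(-1) + (-2)(2) + 2 = -4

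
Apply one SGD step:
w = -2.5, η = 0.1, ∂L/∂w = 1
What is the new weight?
w_new = -2.6

w_new = w - η·∂L/∂w = -2.5 - 0.1×(1) = -2.5 - (0.1) = -2.6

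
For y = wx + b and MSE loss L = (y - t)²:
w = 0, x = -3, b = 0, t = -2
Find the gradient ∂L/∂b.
∂L/∂b = 4

y = wx + b = (0)(-3) + 0 = 0
∂L/∂y = 2(y - t) = 2(0 - -2) = 4
∂y/∂b = 1
∂L/∂b = ∂L/∂y · ∂y/∂b = 4 × 1 = 4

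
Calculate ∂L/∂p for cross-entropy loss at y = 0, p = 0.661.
∂L/∂p = 2.95

∂L/∂p = -y/p + (1-y)/(1-p) = 0 + 1/0.339 = 2.95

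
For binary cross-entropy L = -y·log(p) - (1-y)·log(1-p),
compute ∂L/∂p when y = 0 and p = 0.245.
∂L/∂p = 1.325

∂L/∂p = -y/p + (1-y)/(1-p) = 0 + 1/0.755 = 1.325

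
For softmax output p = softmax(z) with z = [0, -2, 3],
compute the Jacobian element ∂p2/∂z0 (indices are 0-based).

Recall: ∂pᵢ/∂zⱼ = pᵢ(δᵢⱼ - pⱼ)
∂p2/∂z0 = -0.0446

p = softmax(z) = [0.04712, 0.006377, 0.9465]
p2 = 0.9465, p0 = 0.04712

∂p2/∂z0 = -p2 × p0 = -0.9465 × 0.04712 = -0.0446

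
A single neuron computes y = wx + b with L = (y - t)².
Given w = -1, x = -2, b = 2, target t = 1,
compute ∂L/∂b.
∂L/∂b = 6

y = wx + b = (-1)(-2) + 2 = 4
∂L/∂y = 2(y - t) = 2(4 - 1) = 6
∂y/∂b = 1
∂L/∂b = ∂L/∂y · ∂y/∂b = 6 × 1 = 6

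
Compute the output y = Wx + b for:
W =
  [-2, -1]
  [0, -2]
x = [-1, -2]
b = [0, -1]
y = [4, 3]

Wx = [-2×-1 + -1×-2, 0×-1 + -2×-2]
   = [4, 4]
y = Wx + b = [4 + 0, 4 + -1] = [4, 3]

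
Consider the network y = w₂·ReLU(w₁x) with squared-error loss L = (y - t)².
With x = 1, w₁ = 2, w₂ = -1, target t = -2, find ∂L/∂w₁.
∂L/∂w₁ = 0

Forward pass:
z = w₁x = 2×1 = 2
h = ReLU(2) = 2
y = w₂h = -1×2 = -2

Backward pass:
∂L/∂y = 2(y - t) = 2(-2 - -2) = 0
∂y/∂h = w₂ = -1
∂h/∂z = 1 (ReLU derivative)
∂z/∂w₁ = x = 1

∂L/∂w₁ = 0 × -1 × 1 × 1 = 0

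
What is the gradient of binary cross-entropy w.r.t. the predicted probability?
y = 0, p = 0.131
∂L/∂p = 1.151

∂L/∂p = -y/p + (1-y)/(1-p) = 0 + 1/0.869 = 1.151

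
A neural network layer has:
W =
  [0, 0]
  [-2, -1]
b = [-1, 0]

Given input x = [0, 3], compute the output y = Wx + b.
y = [-1, -3]

Wx = [0×0 + 0×3, -2×0 + -1×3]
   = [0, -3]
y = Wx + b = [0 + -1, -3 + 0] = [-1, -3]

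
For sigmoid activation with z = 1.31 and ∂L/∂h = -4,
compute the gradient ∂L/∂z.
∂L/∂z = -0.6693

σ(1.31) = 0.7875
σ'(1.31) = σ(1.31)(1 - σ(1.31)) = 0.7875 × 0.2125 = 0.1673
∂L/∂z = ∂L/∂h · σ'(z) = -4 × 0.1673 = -0.6693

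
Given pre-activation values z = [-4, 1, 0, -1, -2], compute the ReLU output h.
h = [0, 1, 0, 0, 0]

ReLU applied element-wise: max(0,-4)=0, max(0,1)=1, max(0,0)=0, max(0,-1)=0, max(0,-2)=0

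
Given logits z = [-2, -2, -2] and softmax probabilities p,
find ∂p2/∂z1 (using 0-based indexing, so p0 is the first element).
∂p2/∂z1 = -0.1111

p = softmax(z) = [0.3333, 0.3333, 0.3333]
p2 = 0.3333, p1 = 0.3333

∂p2/∂z1 = -p2 × p1 = -0.3333 × 0.3333 = -0.1111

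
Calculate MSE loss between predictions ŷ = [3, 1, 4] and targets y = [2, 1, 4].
MSE = 0.3333

MSE = (1/3)((3-2)² + (1-1)² + (4-4)²) = (1/3)(1 + 0 + 0) = 0.3333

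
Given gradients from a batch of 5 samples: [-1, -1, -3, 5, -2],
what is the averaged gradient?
Average gradient = -0.4

Average = (1/5)(-1 + -1 + -3 + 5 + -2) = -2/5 = -0.4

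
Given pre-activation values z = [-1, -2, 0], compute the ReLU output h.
h = [0, 0, 0]

ReLU applied element-wise: max(0,-1)=0, max(0,-2)=0, max(0,0)=0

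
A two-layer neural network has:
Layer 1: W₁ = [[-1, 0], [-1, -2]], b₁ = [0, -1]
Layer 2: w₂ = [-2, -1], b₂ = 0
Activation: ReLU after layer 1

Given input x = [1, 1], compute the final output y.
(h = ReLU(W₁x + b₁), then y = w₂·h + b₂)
y = 0

Layer 1 pre-activation: z₁ = [-1, -4]
After ReLU: h = [0, 0]
Layer 2 output: y = -2×0 + -1×0 + 0 = 0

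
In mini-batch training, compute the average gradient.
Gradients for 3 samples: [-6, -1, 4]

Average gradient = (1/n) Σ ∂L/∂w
Average gradient = -1

Average = (1/3)(-6 + -1 + 4) = -3/3 = -1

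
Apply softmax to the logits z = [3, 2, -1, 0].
p = [0.6964, 0.2562, 0.0128, 0.0347]

exp(z) = [20.09, 7.389, 0.3679, 1]
Sum = 28.84
p = [0.6964, 0.2562, 0.0128, 0.0347]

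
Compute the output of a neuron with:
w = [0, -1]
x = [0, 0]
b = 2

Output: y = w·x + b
y = 2

y = (0)(0) + (-1)(0) + 2 = 2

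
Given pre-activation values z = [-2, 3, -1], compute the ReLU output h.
h = [0, 3, 0]

ReLU applied element-wise: max(0,-2)=0, max(0,3)=3, max(0,-1)=0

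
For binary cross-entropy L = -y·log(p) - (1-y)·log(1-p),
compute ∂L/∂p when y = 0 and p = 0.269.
∂L/∂p = 1.368

∂L/∂p = -y/p + (1-y)/(1-p) = 0 + 1/0.731 = 1.368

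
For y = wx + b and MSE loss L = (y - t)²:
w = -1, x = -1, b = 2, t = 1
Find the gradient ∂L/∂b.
∂L/∂b = 4

y = wx + b = (-1)(-1) + 2 = 3
∂L/∂y = 2(y - t) = 2(3 - 1) = 4
∂y/∂b = 1
∂L/∂b = ∂L/∂y · ∂y/∂b = 4 × 1 = 4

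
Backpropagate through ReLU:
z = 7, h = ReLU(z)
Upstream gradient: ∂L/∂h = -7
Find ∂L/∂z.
∂L/∂z = -7

h = ReLU(7) = 7
Since z > 0: ∂h/∂z = 1
∂L/∂z = ∂L/∂h · ∂h/∂z = -7 × 1 = -7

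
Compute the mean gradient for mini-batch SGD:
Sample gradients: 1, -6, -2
Average gradient = -2.333

Average = (1/3)(1 + -6 + -2) = -7/3 = -2.333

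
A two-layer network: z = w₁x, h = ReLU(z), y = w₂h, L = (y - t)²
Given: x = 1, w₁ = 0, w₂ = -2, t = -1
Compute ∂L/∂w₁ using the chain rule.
∂L/∂w₁ = 0

Forward pass:
z = w₁x = 0×1 = 0
h = ReLU(0) = 0
y = w₂h = -2×0 = 0

Backward pass:
∂L/∂y = 2(y - t) = 2(0 - -1) = 2
∂y/∂h = w₂ = -2
∂h/∂z = 0 (ReLU derivative)
∂z/∂w₁ = x = 1

∂L/∂w₁ = 2 × -2 × 0 × 1 = 0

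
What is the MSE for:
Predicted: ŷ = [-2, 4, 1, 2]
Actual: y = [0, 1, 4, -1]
MSE = 7.75

MSE = (1/4)((-2-0)² + (4-1)² + (1-4)² + (2--1)²) = (1/4)(4 + 9 + 9 + 9) = 7.75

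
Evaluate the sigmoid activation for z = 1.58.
0.8292

sigmoid(1.58) = 1/(1 + e^(-1.58)) = 1/(1 + 0.206) = 0.8292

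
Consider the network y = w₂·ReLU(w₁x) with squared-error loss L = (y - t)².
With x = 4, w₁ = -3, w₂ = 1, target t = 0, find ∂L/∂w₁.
∂L/∂w₁ = 0

Forward pass:
z = w₁x = -3×4 = -12
h = ReLU(-12) = 0
y = w₂h = 1×0 = 0

Backward pass:
∂L/∂y = 2(y - t) = 2(0 - 0) = 0
∂y/∂h = w₂ = 1
∂h/∂z = 0 (ReLU derivative)
∂z/∂w₁ = x = 4

∂L/∂w₁ = 0 × 1 × 0 × 4 = 0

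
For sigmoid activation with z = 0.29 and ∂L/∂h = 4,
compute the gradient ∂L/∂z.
∂L/∂z = 0.9793

σ(0.29) = 0.572
σ'(0.29) = σ(0.29)(1 - σ(0.29)) = 0.572 × 0.428 = 0.2448
∂L/∂z = ∂L/∂h · σ'(z) = 4 × 0.2448 = 0.9793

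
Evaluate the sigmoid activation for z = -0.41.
0.3989

sigmoid(-0.41) = 1/(1 + e^(0.41)) = 1/(1 + 1.507) = 0.3989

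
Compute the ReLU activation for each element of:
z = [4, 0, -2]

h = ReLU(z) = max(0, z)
h = [4, 0, 0]

ReLU applied element-wise: max(0,4)=4, max(0,0)=0, max(0,-2)=0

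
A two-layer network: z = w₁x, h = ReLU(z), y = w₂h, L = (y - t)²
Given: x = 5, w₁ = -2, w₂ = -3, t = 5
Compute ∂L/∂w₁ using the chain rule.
∂L/∂w₁ = 0

Forward pass:
z = w₁x = -2×5 = -10
h = ReLU(-10) = 0
y = w₂h = -3×0 = 0

Backward pass:
∂L/∂y = 2(y - t) = 2(0 - 5) = -10
∂y/∂h = w₂ = -3
∂h/∂z = 0 (ReLU derivative)
∂z/∂w₁ = x = 5

∂L/∂w₁ = -10 × -3 × 0 × 5 = 0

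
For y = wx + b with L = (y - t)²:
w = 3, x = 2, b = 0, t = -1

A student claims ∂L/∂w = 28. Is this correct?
Correct

y = (3)(2) + 0 = 6
∂L/∂y = 2(y - t) = 2(6 - -1) = 14
∂y/∂w = x = 2
∂L/∂w = 14 × 2 = 28

Claimed value: 28
Correct: The correct gradient is 28.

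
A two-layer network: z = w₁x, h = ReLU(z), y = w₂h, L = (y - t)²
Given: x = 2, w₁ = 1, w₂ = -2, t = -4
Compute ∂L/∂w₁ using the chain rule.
∂L/∂w₁ = 0

Forward pass:
z = w₁x = 1×2 = 2
h = ReLU(2) = 2
y = w₂h = -2×2 = -4

Backward pass:
∂L/∂y = 2(y - t) = 2(-4 - -4) = 0
∂y/∂h = w₂ = -2
∂h/∂z = 1 (ReLU derivative)
∂z/∂w₁ = x = 2

∂L/∂w₁ = 0 × -2 × 1 × 2 = 0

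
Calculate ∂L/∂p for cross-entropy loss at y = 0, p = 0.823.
∂L/∂p = 5.65

∂L/∂p = -y/p + (1-y)/(1-p) = 0 + 1/0.177 = 5.65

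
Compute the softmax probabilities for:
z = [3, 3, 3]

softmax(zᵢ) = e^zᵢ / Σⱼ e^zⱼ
p = [0.3333, 0.3333, 0.3333]

exp(z) = [20.09, 20.09, 20.09]
Sum = 60.26
p = [0.3333, 0.3333, 0.3333]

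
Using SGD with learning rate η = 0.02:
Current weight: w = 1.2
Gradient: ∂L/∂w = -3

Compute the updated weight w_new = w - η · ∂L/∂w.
w_new = 1.26

w_new = w - η·∂L/∂w = 1.2 - 0.02×(-3) = 1.2 - (-0.06) = 1.26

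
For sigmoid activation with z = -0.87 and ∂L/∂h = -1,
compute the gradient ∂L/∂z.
∂L/∂z = -0.2081

σ(-0.87) = 0.2953
σ'(-0.87) = σ(-0.87)(1 - σ(-0.87)) = 0.2953 × 0.7047 = 0.2081
∂L/∂z = ∂L/∂h · σ'(z) = -1 × 0.2081 = -0.2081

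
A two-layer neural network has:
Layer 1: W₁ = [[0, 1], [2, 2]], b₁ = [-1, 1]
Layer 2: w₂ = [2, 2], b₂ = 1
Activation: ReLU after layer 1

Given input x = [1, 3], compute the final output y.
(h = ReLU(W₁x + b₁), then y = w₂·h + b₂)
y = 23

Layer 1 pre-activation: z₁ = [2, 9]
After ReLU: h = [2, 9]
Layer 2 output: y = 2×2 + 2×9 + 1 = 23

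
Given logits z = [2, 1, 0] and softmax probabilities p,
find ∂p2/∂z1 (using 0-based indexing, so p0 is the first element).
∂p2/∂z1 = -0.02203

p = softmax(z) = [0.6652, 0.2447, 0.09003]
p2 = 0.09003, p1 = 0.2447

∂p2/∂z1 = -p2 × p1 = -0.09003 × 0.2447 = -0.02203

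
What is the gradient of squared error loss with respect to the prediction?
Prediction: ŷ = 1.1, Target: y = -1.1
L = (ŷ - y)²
∂L/∂ŷ = 4.4

∂L/∂ŷ = 2(ŷ - y) = 2(1.1 - -1.1) = 2(2.2) = 4.4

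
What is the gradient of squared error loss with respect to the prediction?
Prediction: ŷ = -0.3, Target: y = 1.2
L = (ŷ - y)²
∂L/∂ŷ = -3.0

∂L/∂ŷ = 2(ŷ - y) = 2(-0.3 - 1.2) = 2(-1.5) = -3.0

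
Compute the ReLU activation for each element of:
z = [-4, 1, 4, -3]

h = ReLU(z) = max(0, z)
h = [0, 1, 4, 0]

ReLU applied element-wise: max(0,-4)=0, max(0,1)=1, max(0,4)=4, max(0,-3)=0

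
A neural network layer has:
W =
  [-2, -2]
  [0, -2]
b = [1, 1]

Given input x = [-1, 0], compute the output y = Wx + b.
y = [3, 1]

Wx = [-2×-1 + -2×0, 0×-1 + -2×0]
   = [2, 0]
y = Wx + b = [2 + 1, 0 + 1] = [3, 1]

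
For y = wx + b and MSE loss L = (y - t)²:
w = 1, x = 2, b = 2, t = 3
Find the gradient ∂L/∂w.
∂L/∂w = 4

y = wx + b = (1)(2) + 2 = 4
∂L/∂y = 2(y - t) = 2(4 - 3) = 2
∂y/∂w = x = 2
∂L/∂w = ∂L/∂y · ∂y/∂w = 2 × 2 = 4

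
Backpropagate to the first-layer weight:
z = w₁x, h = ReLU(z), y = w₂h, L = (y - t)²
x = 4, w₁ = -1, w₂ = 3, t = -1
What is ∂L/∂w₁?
∂L/∂w₁ = 0

Forward pass:
z = w₁x = -1×4 = -4
h = ReLU(-4) = 0
y = w₂h = 3×0 = 0

Backward pass:
∂L/∂y = 2(y - t) = 2(0 - -1) = 2
∂y/∂h = w₂ = 3
∂h/∂z = 0 (ReLU derivative)
∂z/∂w₁ = x = 4

∂L/∂w₁ = 2 × 3 × 0 × 4 = 0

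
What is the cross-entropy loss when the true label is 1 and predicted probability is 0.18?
L = 1.715

L = -1·log(0.18) - 0·log(0.82) = -log(0.18) = 1.715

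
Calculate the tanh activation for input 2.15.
0.9732

tanh(2.15) = (e^(2.15) - e^(-2.15))/(e^(2.15) + e^(-2.15)) = 0.9732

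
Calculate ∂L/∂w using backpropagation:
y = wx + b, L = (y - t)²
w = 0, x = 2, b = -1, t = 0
∂L/∂w = -4

y = wx + b = (0)(2) + -1 = -1
∂L/∂y = 2(y - t) = 2(-1 - 0) = -2
∂y/∂w = x = 2
∂L/∂w = ∂L/∂y · ∂y/∂w = -2 × 2 = -4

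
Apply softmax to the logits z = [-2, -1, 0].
p = [0.09, 0.2447, 0.6652]

exp(z) = [0.1353, 0.3679, 1]
Sum = 1.503
p = [0.09, 0.2447, 0.6652]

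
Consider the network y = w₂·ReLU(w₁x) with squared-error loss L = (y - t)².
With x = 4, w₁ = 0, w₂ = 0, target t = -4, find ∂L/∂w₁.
∂L/∂w₁ = 0

Forward pass:
z = w₁x = 0×4 = 0
h = ReLU(0) = 0
y = w₂h = 0×0 = 0

Backward pass:
∂L/∂y = 2(y - t) = 2(0 - -4) = 8
∂y/∂h = w₂ = 0
∂h/∂z = 0 (ReLU derivative)
∂z/∂w₁ = x = 4

∂L/∂w₁ = 8 × 0 × 0 × 4 = 0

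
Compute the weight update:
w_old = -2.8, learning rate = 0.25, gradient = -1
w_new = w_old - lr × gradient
w_new = -2.55

w_new = w - η·∂L/∂w = -2.8 - 0.25×(-1) = -2.8 - (-0.25) = -2.55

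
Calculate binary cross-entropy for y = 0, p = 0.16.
L = 0.1744

L = -0·log(0.16) - 1·log(0.84) = -log(0.84) = 0.1744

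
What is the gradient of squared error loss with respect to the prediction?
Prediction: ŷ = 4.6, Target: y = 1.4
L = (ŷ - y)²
∂L/∂ŷ = 6.4

∂L/∂ŷ = 2(ŷ - y) = 2(4.6 - 1.4) = 2(3.2) = 6.4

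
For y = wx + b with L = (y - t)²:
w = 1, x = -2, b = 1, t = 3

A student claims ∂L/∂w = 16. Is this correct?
Correct

y = (1)(-2) + 1 = -1
∂L/∂y = 2(y - t) = 2(-1 - 3) = -8
∂y/∂w = x = -2
∂L/∂w = -8 × -2 = 16

Claimed value: 16
Correct: The correct gradient is 16.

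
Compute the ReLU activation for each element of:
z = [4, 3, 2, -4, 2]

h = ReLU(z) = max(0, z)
h = [4, 3, 2, 0, 2]

ReLU applied element-wise: max(0,4)=4, max(0,3)=3, max(0,2)=2, max(0,-4)=0, max(0,2)=2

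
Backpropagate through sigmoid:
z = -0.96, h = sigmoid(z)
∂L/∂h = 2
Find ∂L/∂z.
∂L/∂z = 0.4004

σ(-0.96) = 0.2769
σ'(-0.96) = σ(-0.96)(1 - σ(-0.96)) = 0.2769 × 0.7231 = 0.2002
∂L/∂z = ∂L/∂h · σ'(z) = 2 × 0.2002 = 0.4004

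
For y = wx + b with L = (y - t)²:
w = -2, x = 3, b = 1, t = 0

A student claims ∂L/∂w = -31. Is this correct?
Incorrect

y = (-2)(3) + 1 = -5
∂L/∂y = 2(y - t) = 2(-5 - 0) = -10
∂y/∂w = x = 3
∂L/∂w = -10 × 3 = -30

Claimed value: -31
Incorrect: The correct gradient is -30.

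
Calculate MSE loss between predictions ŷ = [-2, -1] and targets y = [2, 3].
MSE = 16

MSE = (1/2)((-2-2)² + (-1-3)²) = (1/2)(16 + 16) = 16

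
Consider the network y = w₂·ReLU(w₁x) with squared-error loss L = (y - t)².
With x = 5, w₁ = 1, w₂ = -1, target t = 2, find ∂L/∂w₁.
∂L/∂w₁ = 70

Forward pass:
z = w₁x = 1×5 = 5
h = ReLU(5) = 5
y = w₂h = -1×5 = -5

Backward pass:
∂L/∂y = 2(y - t) = 2(-5 - 2) = -14
∂y/∂h = w₂ = -1
∂h/∂z = 1 (ReLU derivative)
∂z/∂w₁ = x = 5

∂L/∂w₁ = -14 × -1 × 1 × 5 = 70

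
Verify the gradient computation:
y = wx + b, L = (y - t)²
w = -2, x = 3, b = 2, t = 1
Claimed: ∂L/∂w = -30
Correct

y = (-2)(3) + 2 = -4
∂L/∂y = 2(y - t) = 2(-4 - 1) = -10
∂y/∂w = x = 3
∂L/∂w = -10 × 3 = -30

Claimed value: -30
Correct: The correct gradient is -30.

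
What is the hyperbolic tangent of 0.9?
0.7163

tanh(0.9) = (e^(0.9) - e^(-0.9))/(e^(0.9) + e^(-0.9)) = 0.7163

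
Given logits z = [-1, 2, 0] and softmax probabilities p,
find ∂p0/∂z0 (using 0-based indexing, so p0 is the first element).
∂p0/∂z0 = 0.04025

p = softmax(z) = [0.04201, 0.8438, 0.1142]
p0 = 0.04201

∂p0/∂z0 = p0(1 - p0) = 0.04201 × (1 - 0.04201) = 0.04025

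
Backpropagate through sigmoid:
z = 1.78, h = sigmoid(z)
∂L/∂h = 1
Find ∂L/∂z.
∂L/∂z = 0.1235

σ(1.78) = 0.8557
σ'(1.78) = σ(1.78)(1 - σ(1.78)) = 0.8557 × 0.1443 = 0.1235
∂L/∂z = ∂L/∂h · σ'(z) = 1 × 0.1235 = 0.1235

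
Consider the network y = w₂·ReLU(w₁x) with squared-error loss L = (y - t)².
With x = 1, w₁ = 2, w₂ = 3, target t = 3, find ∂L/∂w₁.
∂L/∂w₁ = 18

Forward pass:
z = w₁x = 2×1 = 2
h = ReLU(2) = 2
y = w₂h = 3×2 = 6

Backward pass:
∂L/∂y = 2(y - t) = 2(6 - 3) = 6
∂y/∂h = w₂ = 3
∂h/∂z = 1 (ReLU derivative)
∂z/∂w₁ = x = 1

∂L/∂w₁ = 6 × 3 × 1 × 1 = 18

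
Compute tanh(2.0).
0.964

tanh(2.0) = (e^(2.0) - e^(-2.0))/(e^(2.0) + e^(-2.0)) = 0.964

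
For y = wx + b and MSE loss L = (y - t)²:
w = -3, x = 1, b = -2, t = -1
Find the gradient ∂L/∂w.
∂L/∂w = -8

y = wx + b = (-3)(1) + -2 = -5
∂L/∂y = 2(y - t) = 2(-5 - -1) = -8
∂y/∂w = x = 1
∂L/∂w = ∂L/∂y · ∂y/∂w = -8 × 1 = -8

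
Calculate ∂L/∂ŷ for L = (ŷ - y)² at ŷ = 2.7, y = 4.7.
∂L/∂ŷ = -4.0

∂L/∂ŷ = 2(ŷ - y) = 2(2.7 - 4.7) = 2(-2.0) = -4.0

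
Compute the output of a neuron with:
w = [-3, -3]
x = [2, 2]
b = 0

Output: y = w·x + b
y = -12

y = (-3)(2) + (-3)(2) + 0 = -12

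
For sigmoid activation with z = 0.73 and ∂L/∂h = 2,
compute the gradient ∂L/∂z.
∂L/∂z = 0.4389

σ(0.73) = 0.6748
σ'(0.73) = σ(0.73)(1 - σ(0.73)) = 0.6748 × 0.3252 = 0.2194
∂L/∂z = ∂L/∂h · σ'(z) = 2 × 0.2194 = 0.4389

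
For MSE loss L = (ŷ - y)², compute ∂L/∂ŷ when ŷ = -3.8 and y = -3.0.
∂L/∂ŷ = -1.6

∂L/∂ŷ = 2(ŷ - y) = 2(-3.8 - -3.0) = 2(-0.8) = -1.6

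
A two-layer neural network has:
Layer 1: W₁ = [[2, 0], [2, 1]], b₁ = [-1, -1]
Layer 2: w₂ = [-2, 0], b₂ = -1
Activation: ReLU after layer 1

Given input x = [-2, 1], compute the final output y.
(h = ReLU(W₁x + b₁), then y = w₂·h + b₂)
y = -1

Layer 1 pre-activation: z₁ = [-5, -4]
After ReLU: h = [0, 0]
Layer 2 output: y = -2×0 + 0×0 + -1 = -1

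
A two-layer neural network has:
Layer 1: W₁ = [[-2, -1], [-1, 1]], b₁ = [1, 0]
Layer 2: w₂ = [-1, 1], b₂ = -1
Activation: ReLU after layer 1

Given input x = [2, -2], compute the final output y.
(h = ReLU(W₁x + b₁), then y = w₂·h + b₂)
y = -1

Layer 1 pre-activation: z₁ = [-1, -4]
After ReLU: h = [0, 0]
Layer 2 output: y = -1×0 + 1×0 + -1 = -1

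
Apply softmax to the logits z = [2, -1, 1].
p = [0.7054, 0.0351, 0.2595]

exp(z) = [7.389, 0.3679, 2.718]
Sum = 10.48
p = [0.7054, 0.0351, 0.2595]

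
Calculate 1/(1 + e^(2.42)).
0.08166

sigmoid(-2.42) = 1/(1 + e^(2.42)) = 1/(1 + 11.25) = 0.08166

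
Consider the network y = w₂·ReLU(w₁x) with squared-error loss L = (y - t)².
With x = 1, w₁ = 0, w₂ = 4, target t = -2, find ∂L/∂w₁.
∂L/∂w₁ = 0

Forward pass:
z = w₁x = 0×1 = 0
h = ReLU(0) = 0
y = w₂h = 4×0 = 0

Backward pass:
∂L/∂y = 2(y - t) = 2(0 - -2) = 4
∂y/∂h = w₂ = 4
∂h/∂z = 0 (ReLU derivative)
∂z/∂w₁ = x = 1

∂L/∂w₁ = 4 × 4 × 0 × 1 = 0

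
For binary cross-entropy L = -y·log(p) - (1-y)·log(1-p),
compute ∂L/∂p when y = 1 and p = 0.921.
∂L/∂p = -1.086

∂L/∂p = -y/p + (1-y)/(1-p) = -1/0.921 + 0 = -1.086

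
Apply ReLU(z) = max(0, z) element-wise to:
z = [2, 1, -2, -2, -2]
h = [2, 1, 0, 0, 0]

ReLU applied element-wise: max(0,2)=2, max(0,1)=1, max(0,-2)=0, max(0,-2)=0, max(0,-2)=0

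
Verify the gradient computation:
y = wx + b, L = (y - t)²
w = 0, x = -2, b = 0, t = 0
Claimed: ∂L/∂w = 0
Correct

y = (0)(-2) + 0 = 0
∂L/∂y = 2(y - t) = 2(0 - 0) = 0
∂y/∂w = x = -2
∂L/∂w = 0 × -2 = 0

Claimed value: 0
Correct: The correct gradient is 0.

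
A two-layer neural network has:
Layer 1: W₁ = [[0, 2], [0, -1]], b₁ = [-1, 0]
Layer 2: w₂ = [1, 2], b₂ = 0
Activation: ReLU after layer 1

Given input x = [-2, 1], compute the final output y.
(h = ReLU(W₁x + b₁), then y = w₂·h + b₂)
y = 1

Layer 1 pre-activation: z₁ = [1, -1]
After ReLU: h = [1, 0]
Layer 2 output: y = 1×1 + 2×0 + 0 = 1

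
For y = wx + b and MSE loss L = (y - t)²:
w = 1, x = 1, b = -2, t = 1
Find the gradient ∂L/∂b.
∂L/∂b = -4

y = wx + b = (1)(1) + -2 = -1
∂L/∂y = 2(y - t) = 2(-1 - 1) = -4
∂y/∂b = 1
∂L/∂b = ∂L/∂y · ∂y/∂b = -4 × 1 = -4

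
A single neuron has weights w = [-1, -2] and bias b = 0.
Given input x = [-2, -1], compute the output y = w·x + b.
y = 4

y = (-1)(-2) + (-2)(-1) + 0 = 4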